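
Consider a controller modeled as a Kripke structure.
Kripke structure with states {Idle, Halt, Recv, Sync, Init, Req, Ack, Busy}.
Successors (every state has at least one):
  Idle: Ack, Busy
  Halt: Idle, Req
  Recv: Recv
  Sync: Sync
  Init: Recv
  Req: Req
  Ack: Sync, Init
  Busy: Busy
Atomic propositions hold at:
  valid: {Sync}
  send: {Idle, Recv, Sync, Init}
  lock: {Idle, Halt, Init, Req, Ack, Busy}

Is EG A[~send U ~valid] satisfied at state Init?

Yes

Sat(~send) = {Halt, Req, Ack, Busy}
Sat(~valid) = {Idle, Halt, Recv, Init, Req, Ack, Busy}
A[~send U ~valid]: least fixpoint, start Z0 = Sat(~valid) = {Idle, Halt, Recv, Init, Req, Ack, Busy}, add states in Sat(~send) with every successor in Z. Already a fixed point.
Sat(A[~send U ~valid]) = {Idle, Halt, Recv, Init, Req, Ack, Busy}
EG A[~send U ~valid]: greatest fixpoint, start Z0 = {Idle, Halt, Recv, Init, Req, Ack, Busy}, keep only states in Sat with some successor in Z. Already a fixed point.
Sat(EG A[~send U ~valid]) = {Idle, Halt, Recv, Init, Req, Ack, Busy}
Init ∈ Sat(EG A[~send U ~valid]) = {Idle, Halt, Recv, Init, Req, Ack, Busy}, so the formula holds at Init.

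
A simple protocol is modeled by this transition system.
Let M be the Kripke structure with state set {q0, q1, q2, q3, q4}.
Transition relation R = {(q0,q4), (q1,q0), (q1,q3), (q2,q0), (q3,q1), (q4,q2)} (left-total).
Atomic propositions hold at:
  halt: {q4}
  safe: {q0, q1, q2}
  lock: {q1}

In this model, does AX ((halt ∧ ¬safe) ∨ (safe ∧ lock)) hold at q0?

Yes

Sat(¬safe) = {q3, q4}
Sat(halt ∧ ¬safe) = {q4}
Sat(safe ∧ lock) = {q1}
Sat((halt ∧ ¬safe) ∨ (safe ∧ lock)) = {q1, q4}
Sat(AX ((halt ∧ ¬safe) ∨ (safe ∧ lock))) = {s : every successor in {q1, q4}} = {q0, q3}
q0 ∈ Sat(AX ((halt ∧ ¬safe) ∨ (safe ∧ lock))) = {q0, q3}, so the formula holds at q0.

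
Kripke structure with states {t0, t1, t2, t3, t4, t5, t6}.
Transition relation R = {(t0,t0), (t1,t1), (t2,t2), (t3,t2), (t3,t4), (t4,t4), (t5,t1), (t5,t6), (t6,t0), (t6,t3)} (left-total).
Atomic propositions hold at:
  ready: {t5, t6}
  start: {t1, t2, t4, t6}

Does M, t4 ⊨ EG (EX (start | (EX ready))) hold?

Yes

Sat(EX ready) = {s : some successor in {t5, t6}} = {t5}
Sat(start | (EX ready)) = {t1, t2, t4, t5, t6}
Sat(EX (start | (EX ready))) = {s : some successor in {t1, t2, t4, t5, t6}} = {t1, t2, t3, t4, t5}
EG (EX (start | (EX ready))): greatest fixpoint, start Z0 = {t1, t2, t3, t4, t5}, keep only states in Sat with some successor in Z. Already a fixed point.
Sat(EG (EX (start | (EX ready)))) = {t1, t2, t3, t4, t5}
t4 ∈ Sat(EG (EX (start | (EX ready)))) = {t1, t2, t3, t4, t5}, so the formula holds at t4.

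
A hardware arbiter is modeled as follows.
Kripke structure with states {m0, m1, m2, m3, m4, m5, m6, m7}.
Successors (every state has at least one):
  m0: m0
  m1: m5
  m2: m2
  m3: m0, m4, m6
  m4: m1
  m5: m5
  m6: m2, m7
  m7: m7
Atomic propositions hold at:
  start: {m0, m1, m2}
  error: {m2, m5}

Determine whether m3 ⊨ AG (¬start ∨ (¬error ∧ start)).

Sat(¬start) = {m3, m4, m5, m6, m7}
Sat(¬error) = {m0, m1, m3, m4, m6, m7}
Sat(¬error ∧ start) = {m0, m1}
Sat(¬start ∨ (¬error ∧ start)) = {m0, m1, m3, m4, m5, m6, m7}
AG (¬start ∨ (¬error ∧ start)): greatest fixpoint, start Z0 = {m0, m1, m3, m4, m5, m6, m7}, keep only states in Sat with every successor in Z. Z1 = {m0, m1, m3, m4, m5, m7}; Z2 = {m0, m1, m4, m5, m7}; fixed.
Sat(AG (¬start ∨ (¬error ∧ start))) = {m0, m1, m4, m5, m7}
m3 ∉ Sat(AG (¬start ∨ (¬error ∧ start))) = {m0, m1, m4, m5, m7}, so the formula does not hold at m3.

No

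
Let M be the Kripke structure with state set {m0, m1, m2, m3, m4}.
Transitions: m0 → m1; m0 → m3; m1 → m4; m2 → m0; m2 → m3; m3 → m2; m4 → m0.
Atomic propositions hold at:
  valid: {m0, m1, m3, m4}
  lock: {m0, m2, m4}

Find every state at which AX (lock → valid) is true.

Sat(lock → valid) = {m0, m1, m3, m4}
Sat(AX (lock → valid)) = {s : every successor in {m0, m1, m3, m4}} = {m0, m1, m2, m4}

{m0, m1, m2, m4}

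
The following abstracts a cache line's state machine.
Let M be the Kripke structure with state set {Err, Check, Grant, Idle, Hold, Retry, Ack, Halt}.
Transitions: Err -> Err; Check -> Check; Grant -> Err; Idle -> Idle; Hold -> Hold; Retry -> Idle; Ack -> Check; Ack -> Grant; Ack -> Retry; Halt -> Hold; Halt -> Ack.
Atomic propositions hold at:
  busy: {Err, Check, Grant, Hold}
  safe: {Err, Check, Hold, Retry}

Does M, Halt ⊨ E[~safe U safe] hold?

Yes

Sat(~safe) = {Grant, Idle, Ack, Halt}
E[~safe U safe]: least fixpoint, start Z0 = Sat(safe) = {Err, Check, Hold, Retry}, add states in Sat(~safe) with some successor in Z. Z1 = {Err, Check, Grant, Hold, Retry, Ack, Halt}; fixed.
Sat(E[~safe U safe]) = {Err, Check, Grant, Hold, Retry, Ack, Halt}
Halt ∈ Sat(E[~safe U safe]) = {Err, Check, Grant, Hold, Retry, Ack, Halt}, so the formula holds at Halt.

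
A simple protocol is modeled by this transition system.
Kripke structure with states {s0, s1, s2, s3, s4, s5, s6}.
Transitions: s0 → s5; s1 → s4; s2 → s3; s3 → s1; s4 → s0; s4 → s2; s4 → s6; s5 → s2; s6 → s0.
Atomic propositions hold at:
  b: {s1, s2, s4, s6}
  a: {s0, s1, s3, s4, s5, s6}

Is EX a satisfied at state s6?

Yes

Sat(EX a) = {s : some successor in {s0, s1, s3, s4, s5, s6}} = {s0, s1, s2, s3, s4, s6}
s6 ∈ Sat(EX a) = {s0, s1, s2, s3, s4, s6}, so the formula holds at s6.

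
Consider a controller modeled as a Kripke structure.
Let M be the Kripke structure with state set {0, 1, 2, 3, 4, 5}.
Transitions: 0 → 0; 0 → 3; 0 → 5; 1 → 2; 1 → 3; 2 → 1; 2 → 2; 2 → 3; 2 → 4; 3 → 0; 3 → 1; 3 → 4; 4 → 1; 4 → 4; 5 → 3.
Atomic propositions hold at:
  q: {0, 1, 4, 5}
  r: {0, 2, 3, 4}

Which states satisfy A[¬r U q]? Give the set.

Sat(¬r) = {1, 5}
A[¬r U q]: least fixpoint, start Z0 = Sat(q) = {0, 1, 4, 5}, add states in Sat(¬r) with every successor in Z. Already a fixed point.
Sat(A[¬r U q]) = {0, 1, 4, 5}

{0, 1, 4, 5}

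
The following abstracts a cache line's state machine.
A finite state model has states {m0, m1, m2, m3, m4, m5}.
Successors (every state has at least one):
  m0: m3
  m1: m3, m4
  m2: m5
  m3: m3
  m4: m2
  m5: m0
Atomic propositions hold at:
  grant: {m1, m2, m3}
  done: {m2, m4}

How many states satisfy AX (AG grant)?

2

AG grant: greatest fixpoint, start Z0 = {m1, m2, m3}, keep only states in Sat with every successor in Z. Z1 = {m3}; fixed.
Sat(AG grant) = {m3}
Sat(AX (AG grant)) = {s : every successor in {m3}} = {m0, m3}
|Sat(AX (AG grant))| = |{m0, m3}| = 2.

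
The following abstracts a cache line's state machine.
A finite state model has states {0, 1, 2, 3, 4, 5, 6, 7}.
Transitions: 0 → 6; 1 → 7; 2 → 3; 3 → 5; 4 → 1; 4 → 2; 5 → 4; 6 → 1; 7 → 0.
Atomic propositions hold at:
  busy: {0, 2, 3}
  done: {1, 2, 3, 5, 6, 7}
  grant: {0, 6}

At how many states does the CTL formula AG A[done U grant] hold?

A[done U grant]: least fixpoint, start Z0 = Sat(grant) = {0, 6}, add states in Sat(done) with every successor in Z. Z1 = {0, 6, 7}; Z2 = {0, 1, 6, 7}; fixed.
Sat(A[done U grant]) = {0, 1, 6, 7}
AG A[done U grant]: greatest fixpoint, start Z0 = {0, 1, 6, 7}, keep only states in Sat with every successor in Z. Already a fixed point.
Sat(AG A[done U grant]) = {0, 1, 6, 7}
|Sat(AG A[done U grant])| = |{0, 1, 6, 7}| = 4.

4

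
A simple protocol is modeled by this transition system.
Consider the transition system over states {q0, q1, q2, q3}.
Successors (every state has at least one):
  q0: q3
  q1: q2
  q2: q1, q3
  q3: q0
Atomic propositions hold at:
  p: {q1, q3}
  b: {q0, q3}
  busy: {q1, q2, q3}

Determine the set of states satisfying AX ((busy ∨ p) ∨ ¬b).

Sat(busy ∨ p) = {q1, q2, q3}
Sat(¬b) = {q1, q2}
Sat((busy ∨ p) ∨ ¬b) = {q1, q2, q3}
Sat(AX ((busy ∨ p) ∨ ¬b)) = {s : every successor in {q1, q2, q3}} = {q0, q1, q2}

{q0, q1, q2}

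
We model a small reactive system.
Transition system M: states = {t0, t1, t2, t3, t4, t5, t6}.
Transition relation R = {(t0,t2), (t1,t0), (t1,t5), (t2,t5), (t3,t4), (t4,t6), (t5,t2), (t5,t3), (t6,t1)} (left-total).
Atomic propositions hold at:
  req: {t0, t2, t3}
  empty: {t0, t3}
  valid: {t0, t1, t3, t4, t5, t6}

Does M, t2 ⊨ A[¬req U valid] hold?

Sat(¬req) = {t1, t4, t5, t6}
A[¬req U valid]: least fixpoint, start Z0 = Sat(valid) = {t0, t1, t3, t4, t5, t6}, add states in Sat(¬req) with every successor in Z. Already a fixed point.
Sat(A[¬req U valid]) = {t0, t1, t3, t4, t5, t6}
t2 ∉ Sat(A[¬req U valid]) = {t0, t1, t3, t4, t5, t6}, so the formula does not hold at t2.

No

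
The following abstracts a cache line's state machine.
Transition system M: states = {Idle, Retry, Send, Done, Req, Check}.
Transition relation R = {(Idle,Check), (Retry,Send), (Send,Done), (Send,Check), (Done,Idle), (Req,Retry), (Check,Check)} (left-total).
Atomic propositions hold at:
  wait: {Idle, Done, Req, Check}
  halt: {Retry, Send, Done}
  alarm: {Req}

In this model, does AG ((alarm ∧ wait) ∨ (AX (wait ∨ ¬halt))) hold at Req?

No

Sat(alarm ∧ wait) = {Req}
Sat(¬halt) = {Idle, Req, Check}
Sat(wait ∨ ¬halt) = {Idle, Done, Req, Check}
Sat(AX (wait ∨ ¬halt)) = {s : every successor in {Idle, Done, Req, Check}} = {Idle, Send, Done, Check}
Sat((alarm ∧ wait) ∨ (AX (wait ∨ ¬halt))) = {Idle, Send, Done, Req, Check}
AG ((alarm ∧ wait) ∨ (AX (wait ∨ ¬halt))): greatest fixpoint, start Z0 = {Idle, Send, Done, Req, Check}, keep only states in Sat with every successor in Z. Z1 = {Idle, Send, Done, Check}; fixed.
Sat(AG ((alarm ∧ wait) ∨ (AX (wait ∨ ¬halt)))) = {Idle, Send, Done, Check}
Req ∉ Sat(AG ((alarm ∧ wait) ∨ (AX (wait ∨ ¬halt)))) = {Idle, Send, Done, Check}, so the formula does not hold at Req.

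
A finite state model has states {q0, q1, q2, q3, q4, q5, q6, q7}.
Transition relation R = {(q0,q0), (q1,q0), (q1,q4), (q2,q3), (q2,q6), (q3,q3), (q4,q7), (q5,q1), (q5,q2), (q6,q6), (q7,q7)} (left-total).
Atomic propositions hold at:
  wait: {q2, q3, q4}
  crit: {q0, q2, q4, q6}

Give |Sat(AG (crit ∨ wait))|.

4

Sat(crit ∨ wait) = {q0, q2, q3, q4, q6}
AG (crit ∨ wait): greatest fixpoint, start Z0 = {q0, q2, q3, q4, q6}, keep only states in Sat with every successor in Z. Z1 = {q0, q2, q3, q6}; fixed.
Sat(AG (crit ∨ wait)) = {q0, q2, q3, q6}
|Sat(AG (crit ∨ wait))| = |{q0, q2, q3, q6}| = 4.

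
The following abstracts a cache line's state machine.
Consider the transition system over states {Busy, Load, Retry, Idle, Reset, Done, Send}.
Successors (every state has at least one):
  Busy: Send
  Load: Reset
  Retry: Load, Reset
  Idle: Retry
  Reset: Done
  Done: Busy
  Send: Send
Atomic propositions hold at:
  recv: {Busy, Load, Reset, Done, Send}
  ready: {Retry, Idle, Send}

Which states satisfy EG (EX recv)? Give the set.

Sat(EX recv) = {s : some successor in {Busy, Load, Reset, Done, Send}} = {Busy, Load, Retry, Reset, Done, Send}
EG (EX recv): greatest fixpoint, start Z0 = {Busy, Load, Retry, Reset, Done, Send}, keep only states in Sat with some successor in Z. Already a fixed point.
Sat(EG (EX recv)) = {Busy, Load, Retry, Reset, Done, Send}

{Busy, Load, Retry, Reset, Done, Send}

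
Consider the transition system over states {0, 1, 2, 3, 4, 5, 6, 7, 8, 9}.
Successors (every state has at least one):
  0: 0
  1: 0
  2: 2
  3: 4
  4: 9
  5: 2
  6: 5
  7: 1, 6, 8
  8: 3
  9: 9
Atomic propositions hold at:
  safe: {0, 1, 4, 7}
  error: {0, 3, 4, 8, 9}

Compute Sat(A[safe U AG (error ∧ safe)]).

Sat(error ∧ safe) = {0, 4}
AG (error ∧ safe): greatest fixpoint, start Z0 = {0, 4}, keep only states in Sat with every successor in Z. Z1 = {0}; fixed.
Sat(AG (error ∧ safe)) = {0}
A[safe U AG (error ∧ safe)]: least fixpoint, start Z0 = Sat(AG (error ∧ safe)) = {0}, add states in Sat(safe) with every successor in Z. Z1 = {0, 1}; fixed.
Sat(A[safe U AG (error ∧ safe)]) = {0, 1}

{0, 1}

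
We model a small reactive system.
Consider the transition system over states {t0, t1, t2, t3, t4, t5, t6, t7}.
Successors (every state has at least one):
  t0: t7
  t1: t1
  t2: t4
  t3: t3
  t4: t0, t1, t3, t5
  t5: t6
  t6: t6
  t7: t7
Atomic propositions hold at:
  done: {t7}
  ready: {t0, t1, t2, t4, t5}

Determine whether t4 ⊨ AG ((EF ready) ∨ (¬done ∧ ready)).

EF ready: least fixpoint, start Z0 = {t0, t1, t2, t4, t5}, add states with some successor in Z. Already a fixed point.
Sat(EF ready) = {t0, t1, t2, t4, t5}
Sat(¬done) = {t0, t1, t2, t3, t4, t5, t6}
Sat(¬done ∧ ready) = {t0, t1, t2, t4, t5}
Sat((EF ready) ∨ (¬done ∧ ready)) = {t0, t1, t2, t4, t5}
AG ((EF ready) ∨ (¬done ∧ ready)): greatest fixpoint, start Z0 = {t0, t1, t2, t4, t5}, keep only states in Sat with every successor in Z. Z1 = {t1, t2}; Z2 = {t1}; fixed.
Sat(AG ((EF ready) ∨ (¬done ∧ ready))) = {t1}
t4 ∉ Sat(AG ((EF ready) ∨ (¬done ∧ ready))) = {t1}, so the formula does not hold at t4.

No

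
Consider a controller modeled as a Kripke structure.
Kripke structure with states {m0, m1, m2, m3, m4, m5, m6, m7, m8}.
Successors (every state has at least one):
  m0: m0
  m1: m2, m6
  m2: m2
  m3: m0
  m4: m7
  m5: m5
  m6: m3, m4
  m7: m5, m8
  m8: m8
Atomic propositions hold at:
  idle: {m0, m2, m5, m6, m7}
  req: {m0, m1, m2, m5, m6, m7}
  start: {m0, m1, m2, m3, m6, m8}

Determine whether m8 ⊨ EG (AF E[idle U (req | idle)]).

No

Sat(req | idle) = {m0, m1, m2, m5, m6, m7}
E[idle U (req | idle)]: least fixpoint, start Z0 = Sat((req | idle)) = {m0, m1, m2, m5, m6, m7}, add states in Sat(idle) with some successor in Z. Already a fixed point.
Sat(E[idle U (req | idle)]) = {m0, m1, m2, m5, m6, m7}
AF E[idle U (req | idle)]: least fixpoint, start Z0 = {m0, m1, m2, m5, m6, m7}, add states with every successor in Z. Z1 = {m0, m1, m2, m3, m4, m5, m6, m7}; fixed.
Sat(AF E[idle U (req | idle)]) = {m0, m1, m2, m3, m4, m5, m6, m7}
EG (AF E[idle U (req | idle)]): greatest fixpoint, start Z0 = {m0, m1, m2, m3, m4, m5, m6, m7}, keep only states in Sat with some successor in Z. Already a fixed point.
Sat(EG (AF E[idle U (req | idle)])) = {m0, m1, m2, m3, m4, m5, m6, m7}
m8 ∉ Sat(EG (AF E[idle U (req | idle)])) = {m0, m1, m2, m3, m4, m5, m6, m7}, so the formula does not hold at m8.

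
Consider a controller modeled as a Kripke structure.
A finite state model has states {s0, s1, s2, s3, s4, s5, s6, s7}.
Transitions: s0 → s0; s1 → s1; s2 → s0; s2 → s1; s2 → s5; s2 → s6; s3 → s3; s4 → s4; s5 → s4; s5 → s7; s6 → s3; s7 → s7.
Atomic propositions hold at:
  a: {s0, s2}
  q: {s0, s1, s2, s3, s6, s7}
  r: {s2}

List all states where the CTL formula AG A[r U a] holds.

{s0}

A[r U a]: least fixpoint, start Z0 = Sat(a) = {s0, s2}, add states in Sat(r) with every successor in Z. Already a fixed point.
Sat(A[r U a]) = {s0, s2}
AG A[r U a]: greatest fixpoint, start Z0 = {s0, s2}, keep only states in Sat with every successor in Z. Z1 = {s0}; fixed.
Sat(AG A[r U a]) = {s0}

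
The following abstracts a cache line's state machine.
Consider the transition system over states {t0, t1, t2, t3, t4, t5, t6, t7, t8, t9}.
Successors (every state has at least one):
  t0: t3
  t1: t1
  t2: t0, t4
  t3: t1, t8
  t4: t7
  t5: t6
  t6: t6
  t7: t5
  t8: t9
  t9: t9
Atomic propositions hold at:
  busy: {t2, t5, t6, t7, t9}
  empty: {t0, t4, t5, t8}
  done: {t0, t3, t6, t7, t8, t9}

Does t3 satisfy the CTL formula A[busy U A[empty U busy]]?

A[empty U busy]: least fixpoint, start Z0 = Sat(busy) = {t2, t5, t6, t7, t9}, add states in Sat(empty) with every successor in Z. Z1 = {t2, t4, t5, t6, t7, t8, t9}; fixed.
Sat(A[empty U busy]) = {t2, t4, t5, t6, t7, t8, t9}
A[busy U A[empty U busy]]: least fixpoint, start Z0 = Sat(A[empty U busy]) = {t2, t4, t5, t6, t7, t8, t9}, add states in Sat(busy) with every successor in Z. Already a fixed point.
Sat(A[busy U A[empty U busy]]) = {t2, t4, t5, t6, t7, t8, t9}
t3 ∉ Sat(A[busy U A[empty U busy]]) = {t2, t4, t5, t6, t7, t8, t9}, so the formula does not hold at t3.

No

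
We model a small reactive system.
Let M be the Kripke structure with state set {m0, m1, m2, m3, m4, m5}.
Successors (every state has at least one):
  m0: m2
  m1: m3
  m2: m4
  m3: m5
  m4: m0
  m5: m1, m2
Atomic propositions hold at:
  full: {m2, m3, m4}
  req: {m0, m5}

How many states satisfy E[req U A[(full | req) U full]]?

5

Sat(full | req) = {m0, m2, m3, m4, m5}
A[(full | req) U full]: least fixpoint, start Z0 = Sat(full) = {m2, m3, m4}, add states in Sat(full | req) with every successor in Z. Z1 = {m0, m2, m3, m4}; fixed.
Sat(A[(full | req) U full]) = {m0, m2, m3, m4}
E[req U A[(full | req) U full]]: least fixpoint, start Z0 = Sat(A[(full | req) U full]) = {m0, m2, m3, m4}, add states in Sat(req) with some successor in Z. Z1 = {m0, m2, m3, m4, m5}; fixed.
Sat(E[req U A[(full | req) U full]]) = {m0, m2, m3, m4, m5}
|Sat(E[req U A[(full | req) U full]])| = |{m0, m2, m3, m4, m5}| = 5.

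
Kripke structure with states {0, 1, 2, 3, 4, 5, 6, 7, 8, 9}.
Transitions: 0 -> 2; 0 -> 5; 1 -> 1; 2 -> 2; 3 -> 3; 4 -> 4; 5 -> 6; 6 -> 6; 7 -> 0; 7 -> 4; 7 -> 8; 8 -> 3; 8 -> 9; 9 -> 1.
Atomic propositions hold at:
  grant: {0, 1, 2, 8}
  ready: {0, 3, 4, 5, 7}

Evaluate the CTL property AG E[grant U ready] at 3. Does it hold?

Yes

E[grant U ready]: least fixpoint, start Z0 = Sat(ready) = {0, 3, 4, 5, 7}, add states in Sat(grant) with some successor in Z. Z1 = {0, 3, 4, 5, 7, 8}; fixed.
Sat(E[grant U ready]) = {0, 3, 4, 5, 7, 8}
AG E[grant U ready]: greatest fixpoint, start Z0 = {0, 3, 4, 5, 7, 8}, keep only states in Sat with every successor in Z. Z1 = {3, 4, 7}; Z2 = {3, 4}; fixed.
Sat(AG E[grant U ready]) = {3, 4}
3 ∈ Sat(AG E[grant U ready]) = {3, 4}, so the formula holds at 3.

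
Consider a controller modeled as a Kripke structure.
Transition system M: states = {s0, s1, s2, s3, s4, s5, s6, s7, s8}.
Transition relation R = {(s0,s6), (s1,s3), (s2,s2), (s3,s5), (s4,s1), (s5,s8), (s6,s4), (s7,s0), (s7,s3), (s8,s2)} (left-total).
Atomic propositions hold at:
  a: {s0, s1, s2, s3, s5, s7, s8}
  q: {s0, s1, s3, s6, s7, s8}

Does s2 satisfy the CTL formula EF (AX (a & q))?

No

Sat(a & q) = {s0, s1, s3, s7, s8}
Sat(AX (a & q)) = {s : every successor in {s0, s1, s3, s7, s8}} = {s1, s4, s5, s7}
EF (AX (a & q)): least fixpoint, start Z0 = {s1, s4, s5, s7}, add states with some successor in Z. Z1 = {s1, s3, s4, s5, s6, s7}; Z2 = {s0, s1, s3, s4, s5, s6, s7}; fixed.
Sat(EF (AX (a & q))) = {s0, s1, s3, s4, s5, s6, s7}
s2 ∉ Sat(EF (AX (a & q))) = {s0, s1, s3, s4, s5, s6, s7}, so the formula does not hold at s2.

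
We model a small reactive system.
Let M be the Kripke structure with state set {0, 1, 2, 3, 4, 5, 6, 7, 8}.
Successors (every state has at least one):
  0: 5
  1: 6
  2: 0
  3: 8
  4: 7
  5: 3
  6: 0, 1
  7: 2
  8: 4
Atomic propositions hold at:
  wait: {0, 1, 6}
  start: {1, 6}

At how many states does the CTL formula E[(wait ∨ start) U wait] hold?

Sat(wait ∨ start) = {0, 1, 6}
E[(wait ∨ start) U wait]: least fixpoint, start Z0 = Sat(wait) = {0, 1, 6}, add states in Sat(wait ∨ start) with some successor in Z. Already a fixed point.
Sat(E[(wait ∨ start) U wait]) = {0, 1, 6}
|Sat(E[(wait ∨ start) U wait])| = |{0, 1, 6}| = 3.

3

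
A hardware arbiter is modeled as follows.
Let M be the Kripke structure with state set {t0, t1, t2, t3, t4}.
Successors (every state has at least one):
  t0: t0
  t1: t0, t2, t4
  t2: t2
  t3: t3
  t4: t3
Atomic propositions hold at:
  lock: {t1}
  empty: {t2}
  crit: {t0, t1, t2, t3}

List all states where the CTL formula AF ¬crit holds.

{t4}

Sat(¬crit) = {t4}
AF ¬crit: least fixpoint, start Z0 = {t4}, add states with every successor in Z. Already a fixed point.
Sat(AF ¬crit) = {t4}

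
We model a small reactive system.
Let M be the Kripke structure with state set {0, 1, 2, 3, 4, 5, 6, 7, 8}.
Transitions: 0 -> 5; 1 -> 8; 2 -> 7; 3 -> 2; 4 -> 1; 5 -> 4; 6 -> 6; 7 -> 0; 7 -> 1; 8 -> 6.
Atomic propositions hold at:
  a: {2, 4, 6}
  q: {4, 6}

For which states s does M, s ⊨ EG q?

{6}

EG q: greatest fixpoint, start Z0 = {4, 6}, keep only states in Sat with some successor in Z. Z1 = {6}; fixed.
Sat(EG q) = {6}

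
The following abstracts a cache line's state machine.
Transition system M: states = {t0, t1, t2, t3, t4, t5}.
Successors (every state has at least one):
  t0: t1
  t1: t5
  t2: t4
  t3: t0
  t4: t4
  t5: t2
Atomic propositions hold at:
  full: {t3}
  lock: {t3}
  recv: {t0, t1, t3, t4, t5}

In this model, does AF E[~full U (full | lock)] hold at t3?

Yes

Sat(~full) = {t0, t1, t2, t4, t5}
Sat(full | lock) = {t3}
E[~full U (full | lock)]: least fixpoint, start Z0 = Sat((full | lock)) = {t3}, add states in Sat(~full) with some successor in Z. Already a fixed point.
Sat(E[~full U (full | lock)]) = {t3}
AF E[~full U (full | lock)]: least fixpoint, start Z0 = {t3}, add states with every successor in Z. Already a fixed point.
Sat(AF E[~full U (full | lock)]) = {t3}
t3 ∈ Sat(AF E[~full U (full | lock)]) = {t3}, so the formula holds at t3.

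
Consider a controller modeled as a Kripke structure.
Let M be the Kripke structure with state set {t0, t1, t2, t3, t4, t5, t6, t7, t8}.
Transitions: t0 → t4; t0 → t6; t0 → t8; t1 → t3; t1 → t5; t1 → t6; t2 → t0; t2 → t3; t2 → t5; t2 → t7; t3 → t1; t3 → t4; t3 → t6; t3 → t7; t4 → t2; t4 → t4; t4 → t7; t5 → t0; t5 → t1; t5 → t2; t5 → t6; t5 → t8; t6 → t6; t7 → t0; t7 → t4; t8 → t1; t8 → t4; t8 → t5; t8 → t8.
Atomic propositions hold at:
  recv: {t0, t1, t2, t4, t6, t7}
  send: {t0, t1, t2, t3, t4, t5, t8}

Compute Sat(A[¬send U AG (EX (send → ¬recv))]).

{t6}

Sat(¬send) = {t6, t7}
Sat(¬recv) = {t3, t5, t8}
Sat(send → ¬recv) = {t3, t5, t6, t7, t8}
Sat(EX (send → ¬recv)) = {s : some successor in {t3, t5, t6, t7, t8}} = {t0, t1, t2, t3, t4, t5, t6, t8}
AG (EX (send → ¬recv)): greatest fixpoint, start Z0 = {t0, t1, t2, t3, t4, t5, t6, t8}, keep only states in Sat with every successor in Z. Z1 = {t0, t1, t5, t6, t8}; Z2 = {t6}; fixed.
Sat(AG (EX (send → ¬recv))) = {t6}
A[¬send U AG (EX (send → ¬recv))]: least fixpoint, start Z0 = Sat(AG (EX (send → ¬recv))) = {t6}, add states in Sat(¬send) with every successor in Z. Already a fixed point.
Sat(A[¬send U AG (EX (send → ¬recv))]) = {t6}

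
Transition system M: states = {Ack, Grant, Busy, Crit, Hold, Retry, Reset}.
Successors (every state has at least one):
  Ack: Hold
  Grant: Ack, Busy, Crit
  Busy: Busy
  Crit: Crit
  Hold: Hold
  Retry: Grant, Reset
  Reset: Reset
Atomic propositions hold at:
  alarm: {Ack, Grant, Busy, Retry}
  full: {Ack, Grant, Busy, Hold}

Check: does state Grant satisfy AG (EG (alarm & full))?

No

Sat(alarm & full) = {Ack, Grant, Busy}
EG (alarm & full): greatest fixpoint, start Z0 = {Ack, Grant, Busy}, keep only states in Sat with some successor in Z. Z1 = {Grant, Busy}; fixed.
Sat(EG (alarm & full)) = {Grant, Busy}
AG (EG (alarm & full)): greatest fixpoint, start Z0 = {Grant, Busy}, keep only states in Sat with every successor in Z. Z1 = {Busy}; fixed.
Sat(AG (EG (alarm & full))) = {Busy}
Grant ∉ Sat(AG (EG (alarm & full))) = {Busy}, so the formula does not hold at Grant.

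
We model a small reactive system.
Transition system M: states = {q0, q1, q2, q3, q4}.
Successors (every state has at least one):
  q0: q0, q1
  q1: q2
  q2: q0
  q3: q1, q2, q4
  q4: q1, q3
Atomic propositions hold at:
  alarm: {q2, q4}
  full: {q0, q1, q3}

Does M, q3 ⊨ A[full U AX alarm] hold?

Sat(AX alarm) = {s : every successor in {q2, q4}} = {q1}
A[full U AX alarm]: least fixpoint, start Z0 = Sat(AX alarm) = {q1}, add states in Sat(full) with every successor in Z. Already a fixed point.
Sat(A[full U AX alarm]) = {q1}
q3 ∉ Sat(A[full U AX alarm]) = {q1}, so the formula does not hold at q3.

No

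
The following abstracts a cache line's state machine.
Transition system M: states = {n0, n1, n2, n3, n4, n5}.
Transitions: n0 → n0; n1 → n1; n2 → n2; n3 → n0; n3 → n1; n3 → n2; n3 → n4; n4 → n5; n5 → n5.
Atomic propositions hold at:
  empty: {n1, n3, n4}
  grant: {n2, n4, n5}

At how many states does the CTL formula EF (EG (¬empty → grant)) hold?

Sat(¬empty) = {n0, n2, n5}
Sat(¬empty → grant) = {n1, n2, n3, n4, n5}
EG (¬empty → grant): greatest fixpoint, start Z0 = {n1, n2, n3, n4, n5}, keep only states in Sat with some successor in Z. Already a fixed point.
Sat(EG (¬empty → grant)) = {n1, n2, n3, n4, n5}
EF (EG (¬empty → grant)): least fixpoint, start Z0 = {n1, n2, n3, n4, n5}, add states with some successor in Z. Already a fixed point.
Sat(EF (EG (¬empty → grant))) = {n1, n2, n3, n4, n5}
|Sat(EF (EG (¬empty → grant)))| = |{n1, n2, n3, n4, n5}| = 5.

5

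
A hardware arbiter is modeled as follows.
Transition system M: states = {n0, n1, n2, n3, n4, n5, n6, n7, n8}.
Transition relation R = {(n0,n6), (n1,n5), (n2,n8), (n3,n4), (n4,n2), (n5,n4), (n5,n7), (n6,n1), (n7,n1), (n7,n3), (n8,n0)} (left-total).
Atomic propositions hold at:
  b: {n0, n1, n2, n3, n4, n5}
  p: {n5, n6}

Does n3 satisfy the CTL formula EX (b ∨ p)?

Yes

Sat(b ∨ p) = {n0, n1, n2, n3, n4, n5, n6}
Sat(EX (b ∨ p)) = {s : some successor in {n0, n1, n2, n3, n4, n5, n6}} = {n0, n1, n3, n4, n5, n6, n7, n8}
n3 ∈ Sat(EX (b ∨ p)) = {n0, n1, n3, n4, n5, n6, n7, n8}, so the formula holds at n3.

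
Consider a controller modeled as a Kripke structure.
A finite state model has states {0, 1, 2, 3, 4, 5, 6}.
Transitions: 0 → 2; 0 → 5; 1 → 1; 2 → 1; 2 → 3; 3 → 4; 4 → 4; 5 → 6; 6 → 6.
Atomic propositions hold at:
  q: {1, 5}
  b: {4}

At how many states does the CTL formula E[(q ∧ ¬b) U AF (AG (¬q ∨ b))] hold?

Sat(¬b) = {0, 1, 2, 3, 5, 6}
Sat(q ∧ ¬b) = {1, 5}
Sat(¬q) = {0, 2, 3, 4, 6}
Sat(¬q ∨ b) = {0, 2, 3, 4, 6}
AG (¬q ∨ b): greatest fixpoint, start Z0 = {0, 2, 3, 4, 6}, keep only states in Sat with every successor in Z. Z1 = {3, 4, 6}; fixed.
Sat(AG (¬q ∨ b)) = {3, 4, 6}
AF (AG (¬q ∨ b)): least fixpoint, start Z0 = {3, 4, 6}, add states with every successor in Z. Z1 = {3, 4, 5, 6}; fixed.
Sat(AF (AG (¬q ∨ b))) = {3, 4, 5, 6}
E[(q ∧ ¬b) U AF (AG (¬q ∨ b))]: least fixpoint, start Z0 = Sat(AF (AG (¬q ∨ b))) = {3, 4, 5, 6}, add states in Sat(q ∧ ¬b) with some successor in Z. Already a fixed point.
Sat(E[(q ∧ ¬b) U AF (AG (¬q ∨ b))]) = {3, 4, 5, 6}
|Sat(E[(q ∧ ¬b) U AF (AG (¬q ∨ b))])| = |{3, 4, 5, 6}| = 4.

4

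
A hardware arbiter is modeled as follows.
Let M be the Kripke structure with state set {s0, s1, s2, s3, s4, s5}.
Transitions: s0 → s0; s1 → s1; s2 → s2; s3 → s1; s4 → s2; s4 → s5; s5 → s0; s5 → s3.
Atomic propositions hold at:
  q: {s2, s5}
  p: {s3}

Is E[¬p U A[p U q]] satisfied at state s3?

Sat(¬p) = {s0, s1, s2, s4, s5}
A[p U q]: least fixpoint, start Z0 = Sat(q) = {s2, s5}, add states in Sat(p) with every successor in Z. Already a fixed point.
Sat(A[p U q]) = {s2, s5}
E[¬p U A[p U q]]: least fixpoint, start Z0 = Sat(A[p U q]) = {s2, s5}, add states in Sat(¬p) with some successor in Z. Z1 = {s2, s4, s5}; fixed.
Sat(E[¬p U A[p U q]]) = {s2, s4, s5}
s3 ∉ Sat(E[¬p U A[p U q]]) = {s2, s4, s5}, so the formula does not hold at s3.

No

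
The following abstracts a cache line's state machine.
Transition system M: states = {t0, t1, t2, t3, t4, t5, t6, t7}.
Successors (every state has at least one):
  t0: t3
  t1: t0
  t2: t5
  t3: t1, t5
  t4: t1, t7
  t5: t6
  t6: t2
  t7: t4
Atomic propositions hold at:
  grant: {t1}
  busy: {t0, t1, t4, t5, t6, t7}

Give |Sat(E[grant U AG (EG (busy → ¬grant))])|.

Sat(¬grant) = {t0, t2, t3, t4, t5, t6, t7}
Sat(busy → ¬grant) = {t0, t2, t3, t4, t5, t6, t7}
EG (busy → ¬grant): greatest fixpoint, start Z0 = {t0, t2, t3, t4, t5, t6, t7}, keep only states in Sat with some successor in Z. Already a fixed point.
Sat(EG (busy → ¬grant)) = {t0, t2, t3, t4, t5, t6, t7}
AG (EG (busy → ¬grant)): greatest fixpoint, start Z0 = {t0, t2, t3, t4, t5, t6, t7}, keep only states in Sat with every successor in Z. Z1 = {t0, t2, t5, t6, t7}; Z2 = {t2, t5, t6}; fixed.
Sat(AG (EG (busy → ¬grant))) = {t2, t5, t6}
E[grant U AG (EG (busy → ¬grant))]: least fixpoint, start Z0 = Sat(AG (EG (busy → ¬grant))) = {t2, t5, t6}, add states in Sat(grant) with some successor in Z. Already a fixed point.
Sat(E[grant U AG (EG (busy → ¬grant))]) = {t2, t5, t6}
|Sat(E[grant U AG (EG (busy → ¬grant))])| = |{t2, t5, t6}| = 3.

3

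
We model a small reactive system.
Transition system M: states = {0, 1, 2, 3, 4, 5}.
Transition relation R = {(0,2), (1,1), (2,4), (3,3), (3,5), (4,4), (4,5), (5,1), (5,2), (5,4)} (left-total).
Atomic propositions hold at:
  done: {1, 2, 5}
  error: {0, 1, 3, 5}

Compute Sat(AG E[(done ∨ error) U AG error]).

Sat(done ∨ error) = {0, 1, 2, 3, 5}
AG error: greatest fixpoint, start Z0 = {0, 1, 3, 5}, keep only states in Sat with every successor in Z. Z1 = {1, 3}; Z2 = {1}; fixed.
Sat(AG error) = {1}
E[(done ∨ error) U AG error]: least fixpoint, start Z0 = Sat(AG error) = {1}, add states in Sat(done ∨ error) with some successor in Z. Z1 = {1, 5}; Z2 = {1, 3, 5}; fixed.
Sat(E[(done ∨ error) U AG error]) = {1, 3, 5}
AG E[(done ∨ error) U AG error]: greatest fixpoint, start Z0 = {1, 3, 5}, keep only states in Sat with every successor in Z. Z1 = {1, 3}; Z2 = {1}; fixed.
Sat(AG E[(done ∨ error) U AG error]) = {1}

{1}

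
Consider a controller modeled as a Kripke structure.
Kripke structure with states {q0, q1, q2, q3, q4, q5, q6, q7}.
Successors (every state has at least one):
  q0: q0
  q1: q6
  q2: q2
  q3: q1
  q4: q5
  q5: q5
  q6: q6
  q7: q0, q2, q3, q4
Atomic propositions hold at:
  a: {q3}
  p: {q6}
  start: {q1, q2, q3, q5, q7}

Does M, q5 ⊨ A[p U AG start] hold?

AG start: greatest fixpoint, start Z0 = {q1, q2, q3, q5, q7}, keep only states in Sat with every successor in Z. Z1 = {q2, q3, q5}; Z2 = {q2, q5}; fixed.
Sat(AG start) = {q2, q5}
A[p U AG start]: least fixpoint, start Z0 = Sat(AG start) = {q2, q5}, add states in Sat(p) with every successor in Z. Already a fixed point.
Sat(A[p U AG start]) = {q2, q5}
q5 ∈ Sat(A[p U AG start]) = {q2, q5}, so the formula holds at q5.

Yes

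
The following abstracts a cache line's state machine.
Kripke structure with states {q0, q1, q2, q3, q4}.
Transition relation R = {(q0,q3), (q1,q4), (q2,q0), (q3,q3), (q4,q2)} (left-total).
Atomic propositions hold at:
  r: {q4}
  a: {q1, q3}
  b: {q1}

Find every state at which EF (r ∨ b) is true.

Sat(r ∨ b) = {q1, q4}
EF (r ∨ b): least fixpoint, start Z0 = {q1, q4}, add states with some successor in Z. Already a fixed point.
Sat(EF (r ∨ b)) = {q1, q4}

{q1, q4}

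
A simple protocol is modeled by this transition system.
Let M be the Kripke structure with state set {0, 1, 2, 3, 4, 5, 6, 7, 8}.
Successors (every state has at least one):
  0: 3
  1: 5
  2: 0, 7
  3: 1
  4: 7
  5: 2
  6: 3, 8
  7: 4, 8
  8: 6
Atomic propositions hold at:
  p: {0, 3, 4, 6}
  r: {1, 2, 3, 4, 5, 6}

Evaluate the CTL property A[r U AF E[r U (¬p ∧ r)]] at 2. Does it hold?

Sat(¬p) = {1, 2, 5, 7, 8}
Sat(¬p ∧ r) = {1, 2, 5}
E[r U (¬p ∧ r)]: least fixpoint, start Z0 = Sat((¬p ∧ r)) = {1, 2, 5}, add states in Sat(r) with some successor in Z. Z1 = {1, 2, 3, 5}; Z2 = {1, 2, 3, 5, 6}; fixed.
Sat(E[r U (¬p ∧ r)]) = {1, 2, 3, 5, 6}
AF E[r U (¬p ∧ r)]: least fixpoint, start Z0 = {1, 2, 3, 5, 6}, add states with every successor in Z. Z1 = {0, 1, 2, 3, 5, 6, 8}; fixed.
Sat(AF E[r U (¬p ∧ r)]) = {0, 1, 2, 3, 5, 6, 8}
A[r U AF E[r U (¬p ∧ r)]]: least fixpoint, start Z0 = Sat(AF E[r U (¬p ∧ r)]) = {0, 1, 2, 3, 5, 6, 8}, add states in Sat(r) with every successor in Z. Already a fixed point.
Sat(A[r U AF E[r U (¬p ∧ r)]]) = {0, 1, 2, 3, 5, 6, 8}
2 ∈ Sat(A[r U AF E[r U (¬p ∧ r)]]) = {0, 1, 2, 3, 5, 6, 8}, so the formula holds at 2.

Yes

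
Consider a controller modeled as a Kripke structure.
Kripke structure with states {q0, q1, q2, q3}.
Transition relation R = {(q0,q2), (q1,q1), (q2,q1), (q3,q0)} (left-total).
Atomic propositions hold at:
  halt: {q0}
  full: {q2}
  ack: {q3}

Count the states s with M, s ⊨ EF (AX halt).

Sat(AX halt) = {s : every successor in {q0}} = {q3}
EF (AX halt): least fixpoint, start Z0 = {q3}, add states with some successor in Z. Already a fixed point.
Sat(EF (AX halt)) = {q3}
|Sat(EF (AX halt))| = |{q3}| = 1.

1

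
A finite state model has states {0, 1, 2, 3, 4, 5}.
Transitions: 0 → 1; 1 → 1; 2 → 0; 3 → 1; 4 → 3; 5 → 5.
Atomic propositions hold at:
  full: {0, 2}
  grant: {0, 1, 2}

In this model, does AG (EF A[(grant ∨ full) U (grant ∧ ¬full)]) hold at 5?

No

Sat(grant ∨ full) = {0, 1, 2}
Sat(¬full) = {1, 3, 4, 5}
Sat(grant ∧ ¬full) = {1}
A[(grant ∨ full) U (grant ∧ ¬full)]: least fixpoint, start Z0 = Sat((grant ∧ ¬full)) = {1}, add states in Sat(grant ∨ full) with every successor in Z. Z1 = {0, 1}; Z2 = {0, 1, 2}; fixed.
Sat(A[(grant ∨ full) U (grant ∧ ¬full)]) = {0, 1, 2}
EF A[(grant ∨ full) U (grant ∧ ¬full)]: least fixpoint, start Z0 = {0, 1, 2}, add states with some successor in Z. Z1 = {0, 1, 2, 3}; Z2 = {0, 1, 2, 3, 4}; fixed.
Sat(EF A[(grant ∨ full) U (grant ∧ ¬full)]) = {0, 1, 2, 3, 4}
AG (EF A[(grant ∨ full) U (grant ∧ ¬full)]): greatest fixpoint, start Z0 = {0, 1, 2, 3, 4}, keep only states in Sat with every successor in Z. Already a fixed point.
Sat(AG (EF A[(grant ∨ full) U (grant ∧ ¬full)])) = {0, 1, 2, 3, 4}
5 ∉ Sat(AG (EF A[(grant ∨ full) U (grant ∧ ¬full)])) = {0, 1, 2, 3, 4}, so the formula does not hold at 5.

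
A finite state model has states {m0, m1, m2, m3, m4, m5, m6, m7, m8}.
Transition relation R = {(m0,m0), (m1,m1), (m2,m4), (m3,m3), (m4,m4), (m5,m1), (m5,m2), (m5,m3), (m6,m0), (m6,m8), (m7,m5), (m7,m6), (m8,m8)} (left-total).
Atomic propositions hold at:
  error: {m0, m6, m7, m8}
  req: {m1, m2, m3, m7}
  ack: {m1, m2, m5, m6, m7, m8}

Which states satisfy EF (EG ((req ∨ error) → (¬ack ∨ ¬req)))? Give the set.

Sat(req ∨ error) = {m0, m1, m2, m3, m6, m7, m8}
Sat(¬ack) = {m0, m3, m4}
Sat(¬req) = {m0, m4, m5, m6, m8}
Sat(¬ack ∨ ¬req) = {m0, m3, m4, m5, m6, m8}
Sat((req ∨ error) → (¬ack ∨ ¬req)) = {m0, m3, m4, m5, m6, m8}
EG ((req ∨ error) → (¬ack ∨ ¬req)): greatest fixpoint, start Z0 = {m0, m3, m4, m5, m6, m8}, keep only states in Sat with some successor in Z. Already a fixed point.
Sat(EG ((req ∨ error) → (¬ack ∨ ¬req))) = {m0, m3, m4, m5, m6, m8}
EF (EG ((req ∨ error) → (¬ack ∨ ¬req))): least fixpoint, start Z0 = {m0, m3, m4, m5, m6, m8}, add states with some successor in Z. Z1 = {m0, m2, m3, m4, m5, m6, m7, m8}; fixed.
Sat(EF (EG ((req ∨ error) → (¬ack ∨ ¬req)))) = {m0, m2, m3, m4, m5, m6, m7, m8}

{m0, m2, m3, m4, m5, m6, m7, m8}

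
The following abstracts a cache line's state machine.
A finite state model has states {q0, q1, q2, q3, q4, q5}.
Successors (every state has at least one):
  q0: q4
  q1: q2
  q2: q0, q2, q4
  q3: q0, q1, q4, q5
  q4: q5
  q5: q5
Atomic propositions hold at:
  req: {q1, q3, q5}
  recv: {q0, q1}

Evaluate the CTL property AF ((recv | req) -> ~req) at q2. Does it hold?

Yes

Sat(recv | req) = {q0, q1, q3, q5}
Sat(~req) = {q0, q2, q4}
Sat((recv | req) -> ~req) = {q0, q2, q4}
AF ((recv | req) -> ~req): least fixpoint, start Z0 = {q0, q2, q4}, add states with every successor in Z. Z1 = {q0, q1, q2, q4}; fixed.
Sat(AF ((recv | req) -> ~req)) = {q0, q1, q2, q4}
q2 ∈ Sat(AF ((recv | req) -> ~req)) = {q0, q1, q2, q4}, so the formula holds at q2.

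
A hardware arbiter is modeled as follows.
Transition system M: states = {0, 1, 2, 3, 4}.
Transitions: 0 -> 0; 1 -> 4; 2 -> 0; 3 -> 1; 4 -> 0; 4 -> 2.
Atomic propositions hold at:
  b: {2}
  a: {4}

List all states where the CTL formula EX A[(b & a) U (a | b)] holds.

Sat(b & a) = ∅
Sat(a | b) = {2, 4}
A[(b & a) U (a | b)]: least fixpoint, start Z0 = Sat((a | b)) = {2, 4}, add states in Sat(b & a) with every successor in Z. Already a fixed point.
Sat(A[(b & a) U (a | b)]) = {2, 4}
Sat(EX A[(b & a) U (a | b)]) = {s : some successor in {2, 4}} = {1, 4}

{1, 4}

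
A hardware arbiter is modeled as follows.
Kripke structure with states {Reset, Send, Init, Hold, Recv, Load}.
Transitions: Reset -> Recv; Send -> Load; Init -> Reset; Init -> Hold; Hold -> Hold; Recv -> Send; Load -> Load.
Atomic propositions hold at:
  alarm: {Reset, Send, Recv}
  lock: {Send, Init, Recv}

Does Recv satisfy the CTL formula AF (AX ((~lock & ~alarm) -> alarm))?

Yes

Sat(~lock) = {Reset, Hold, Load}
Sat(~alarm) = {Init, Hold, Load}
Sat(~lock & ~alarm) = {Hold, Load}
Sat((~lock & ~alarm) -> alarm) = {Reset, Send, Init, Recv}
Sat(AX ((~lock & ~alarm) -> alarm)) = {s : every successor in {Reset, Send, Init, Recv}} = {Reset, Recv}
AF (AX ((~lock & ~alarm) -> alarm)): least fixpoint, start Z0 = {Reset, Recv}, add states with every successor in Z. Already a fixed point.
Sat(AF (AX ((~lock & ~alarm) -> alarm))) = {Reset, Recv}
Recv ∈ Sat(AF (AX ((~lock & ~alarm) -> alarm))) = {Reset, Recv}, so the formula holds at Recv.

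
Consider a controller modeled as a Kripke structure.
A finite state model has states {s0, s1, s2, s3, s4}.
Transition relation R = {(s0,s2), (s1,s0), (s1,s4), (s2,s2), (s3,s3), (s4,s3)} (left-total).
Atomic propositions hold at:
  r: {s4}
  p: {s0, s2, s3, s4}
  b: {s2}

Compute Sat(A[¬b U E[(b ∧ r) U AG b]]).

{s0, s2}

Sat(¬b) = {s0, s1, s3, s4}
Sat(b ∧ r) = ∅
AG b: greatest fixpoint, start Z0 = {s2}, keep only states in Sat with every successor in Z. Already a fixed point.
Sat(AG b) = {s2}
E[(b ∧ r) U AG b]: least fixpoint, start Z0 = Sat(AG b) = {s2}, add states in Sat(b ∧ r) with some successor in Z. Already a fixed point.
Sat(E[(b ∧ r) U AG b]) = {s2}
A[¬b U E[(b ∧ r) U AG b]]: least fixpoint, start Z0 = Sat(E[(b ∧ r) U AG b]) = {s2}, add states in Sat(¬b) with every successor in Z. Z1 = {s0, s2}; fixed.
Sat(A[¬b U E[(b ∧ r) U AG b]]) = {s0, s2}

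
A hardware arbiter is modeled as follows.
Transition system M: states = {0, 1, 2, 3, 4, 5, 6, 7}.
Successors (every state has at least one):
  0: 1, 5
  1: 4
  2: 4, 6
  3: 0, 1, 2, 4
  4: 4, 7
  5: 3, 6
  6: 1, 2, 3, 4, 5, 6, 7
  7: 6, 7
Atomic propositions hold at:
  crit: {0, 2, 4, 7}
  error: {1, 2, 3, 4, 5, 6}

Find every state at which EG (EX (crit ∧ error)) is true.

{1, 2, 3, 4, 6}

Sat(crit ∧ error) = {2, 4}
Sat(EX (crit ∧ error)) = {s : some successor in {2, 4}} = {1, 2, 3, 4, 6}
EG (EX (crit ∧ error)): greatest fixpoint, start Z0 = {1, 2, 3, 4, 6}, keep only states in Sat with some successor in Z. Already a fixed point.
Sat(EG (EX (crit ∧ error))) = {1, 2, 3, 4, 6}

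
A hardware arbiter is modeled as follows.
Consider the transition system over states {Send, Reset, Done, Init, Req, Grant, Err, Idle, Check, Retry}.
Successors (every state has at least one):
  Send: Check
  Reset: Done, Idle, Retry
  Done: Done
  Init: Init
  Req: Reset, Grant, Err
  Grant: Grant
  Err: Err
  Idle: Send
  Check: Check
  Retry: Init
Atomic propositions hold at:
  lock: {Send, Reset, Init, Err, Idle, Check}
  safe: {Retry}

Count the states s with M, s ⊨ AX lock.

Sat(AX lock) = {s : every successor in {Send, Reset, Init, Err, Idle, Check}} = {Send, Init, Err, Idle, Check, Retry}
|Sat(AX lock)| = |{Send, Init, Err, Idle, Check, Retry}| = 6.

6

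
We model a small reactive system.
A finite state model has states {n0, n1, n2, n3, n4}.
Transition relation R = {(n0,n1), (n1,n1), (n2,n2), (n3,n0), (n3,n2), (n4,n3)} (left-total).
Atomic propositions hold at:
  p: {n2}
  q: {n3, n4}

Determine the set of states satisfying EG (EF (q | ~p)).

{n0, n1, n3, n4}

Sat(~p) = {n0, n1, n3, n4}
Sat(q | ~p) = {n0, n1, n3, n4}
EF (q | ~p): least fixpoint, start Z0 = {n0, n1, n3, n4}, add states with some successor in Z. Already a fixed point.
Sat(EF (q | ~p)) = {n0, n1, n3, n4}
EG (EF (q | ~p)): greatest fixpoint, start Z0 = {n0, n1, n3, n4}, keep only states in Sat with some successor in Z. Already a fixed point.
Sat(EG (EF (q | ~p))) = {n0, n1, n3, n4}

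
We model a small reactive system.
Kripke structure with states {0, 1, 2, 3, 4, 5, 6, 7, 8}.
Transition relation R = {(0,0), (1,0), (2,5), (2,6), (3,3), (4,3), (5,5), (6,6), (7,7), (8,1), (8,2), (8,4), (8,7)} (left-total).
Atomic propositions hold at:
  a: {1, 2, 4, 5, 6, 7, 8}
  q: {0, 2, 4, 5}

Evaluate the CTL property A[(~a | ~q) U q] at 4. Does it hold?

Yes

Sat(~a) = {0, 3}
Sat(~q) = {1, 3, 6, 7, 8}
Sat(~a | ~q) = {0, 1, 3, 6, 7, 8}
A[(~a | ~q) U q]: least fixpoint, start Z0 = Sat(q) = {0, 2, 4, 5}, add states in Sat(~a | ~q) with every successor in Z. Z1 = {0, 1, 2, 4, 5}; fixed.
Sat(A[(~a | ~q) U q]) = {0, 1, 2, 4, 5}
4 ∈ Sat(A[(~a | ~q) U q]) = {0, 1, 2, 4, 5}, so the formula holds at 4.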